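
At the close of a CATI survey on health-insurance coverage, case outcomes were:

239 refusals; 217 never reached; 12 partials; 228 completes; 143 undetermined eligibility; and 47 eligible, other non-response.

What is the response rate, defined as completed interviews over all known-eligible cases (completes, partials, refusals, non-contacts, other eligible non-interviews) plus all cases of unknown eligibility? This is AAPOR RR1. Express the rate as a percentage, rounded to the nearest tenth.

25.7%

Numerator → 228
Denominator → 228 + 12 + 239 + 217 + 47 + 143 = 886
RR1 = 228 / 886 = 0.2573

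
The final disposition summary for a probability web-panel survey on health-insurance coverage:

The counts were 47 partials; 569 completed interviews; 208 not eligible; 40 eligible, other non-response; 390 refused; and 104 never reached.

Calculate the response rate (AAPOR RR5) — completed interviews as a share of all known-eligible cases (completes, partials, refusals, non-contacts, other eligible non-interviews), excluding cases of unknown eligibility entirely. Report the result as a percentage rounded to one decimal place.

49.5%

Numerator → 569
Denom → 569 + 47 + 390 + 104 + 40 = 1150
RR5 = 569 / 1150 = 0.4948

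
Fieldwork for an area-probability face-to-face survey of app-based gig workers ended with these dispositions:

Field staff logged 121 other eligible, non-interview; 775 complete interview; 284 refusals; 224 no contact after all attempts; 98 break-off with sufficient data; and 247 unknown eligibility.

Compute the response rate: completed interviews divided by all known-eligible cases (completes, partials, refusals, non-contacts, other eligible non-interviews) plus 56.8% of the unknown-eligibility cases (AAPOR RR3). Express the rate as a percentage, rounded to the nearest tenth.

47.2%

Num → 775
Eligible (known) → 775 + 98 + 284 + 224 + 121 = 1502
e × U → 0.5680 × 247 = 140.30
Base → 1502 + 140.30 = 1642.30
RR3 = 775 / 1642.30 = 0.4719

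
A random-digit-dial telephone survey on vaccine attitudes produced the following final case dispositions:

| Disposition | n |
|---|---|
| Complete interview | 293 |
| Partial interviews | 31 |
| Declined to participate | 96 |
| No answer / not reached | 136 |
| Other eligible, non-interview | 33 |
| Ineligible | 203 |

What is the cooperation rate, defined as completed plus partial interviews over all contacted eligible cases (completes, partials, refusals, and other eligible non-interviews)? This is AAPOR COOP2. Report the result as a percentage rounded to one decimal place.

71.5%

Top = 293 + 31 = 324
Base = 293 + 31 + 96 + 33 = 453
COOP2 = 324 / 453 = 0.7152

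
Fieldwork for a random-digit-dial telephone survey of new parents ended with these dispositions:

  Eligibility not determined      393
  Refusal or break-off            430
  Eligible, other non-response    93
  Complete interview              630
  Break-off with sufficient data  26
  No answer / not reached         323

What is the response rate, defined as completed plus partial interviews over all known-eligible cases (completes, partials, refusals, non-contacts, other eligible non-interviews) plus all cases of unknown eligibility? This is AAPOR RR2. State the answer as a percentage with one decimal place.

Numerator → 630 + 26 = 656
Base → 630 + 26 + 430 + 323 + 93 + 393 = 1895
RR2 = 656 / 1895 = 0.3462

34.6%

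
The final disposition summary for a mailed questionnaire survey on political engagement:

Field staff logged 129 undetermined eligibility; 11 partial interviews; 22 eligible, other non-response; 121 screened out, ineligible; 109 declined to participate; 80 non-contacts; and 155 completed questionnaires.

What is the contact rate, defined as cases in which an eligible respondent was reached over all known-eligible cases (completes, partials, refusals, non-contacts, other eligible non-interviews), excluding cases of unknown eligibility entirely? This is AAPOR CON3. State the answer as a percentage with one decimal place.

Num → 155 + 11 + 109 + 22 = 297
Base → 155 + 11 + 109 + 80 + 22 = 377
CON3 = 297 / 377 = 0.7878

78.8%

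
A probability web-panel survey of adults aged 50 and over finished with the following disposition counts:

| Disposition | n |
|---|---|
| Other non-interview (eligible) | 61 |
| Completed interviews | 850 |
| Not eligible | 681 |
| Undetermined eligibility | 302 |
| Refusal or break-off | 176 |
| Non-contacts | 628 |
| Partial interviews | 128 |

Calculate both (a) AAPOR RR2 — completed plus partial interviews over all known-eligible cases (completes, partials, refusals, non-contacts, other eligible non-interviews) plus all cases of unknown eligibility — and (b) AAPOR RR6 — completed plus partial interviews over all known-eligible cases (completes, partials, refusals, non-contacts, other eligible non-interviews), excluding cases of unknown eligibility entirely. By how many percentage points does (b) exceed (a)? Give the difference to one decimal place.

Numerator: 850 + 128 = 978
Denom: 850 + 128 + 176 + 628 + 61 + 302 = 2145
RR2 = 978 / 2145 = 0.4559
Denom: 850 + 128 + 176 + 628 + 61 = 1843
RR6 = 978 / 1843 = 0.5307
Difference = 53.07 − 45.59 = 7.48 percentage points

7.5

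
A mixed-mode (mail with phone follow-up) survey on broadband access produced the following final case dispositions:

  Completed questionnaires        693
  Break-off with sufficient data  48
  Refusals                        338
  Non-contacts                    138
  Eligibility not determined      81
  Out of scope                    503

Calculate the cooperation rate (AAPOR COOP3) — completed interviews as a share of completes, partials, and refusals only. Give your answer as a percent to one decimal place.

Num: 693
Denom: 693 + 48 + 338 = 1079
COOP3 = 693 / 1079 = 0.6423

64.2%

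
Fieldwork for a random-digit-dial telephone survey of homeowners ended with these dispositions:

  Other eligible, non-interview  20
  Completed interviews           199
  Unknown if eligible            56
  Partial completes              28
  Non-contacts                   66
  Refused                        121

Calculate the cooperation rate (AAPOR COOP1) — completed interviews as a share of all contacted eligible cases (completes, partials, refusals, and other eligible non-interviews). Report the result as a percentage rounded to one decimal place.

54.1%

Numerator: 199
Denom: 199 + 28 + 121 + 20 = 368
COOP1 = 199 / 368 = 0.5408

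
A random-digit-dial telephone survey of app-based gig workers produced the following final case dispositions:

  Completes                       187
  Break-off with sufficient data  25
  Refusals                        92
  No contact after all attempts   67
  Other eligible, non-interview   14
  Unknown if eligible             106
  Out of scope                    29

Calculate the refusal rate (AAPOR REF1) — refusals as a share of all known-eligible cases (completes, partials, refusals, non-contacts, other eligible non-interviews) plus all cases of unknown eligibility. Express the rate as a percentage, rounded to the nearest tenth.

Numerator = 92
Denom = 187 + 25 + 92 + 67 + 14 + 106 = 491
REF1 = 92 / 491 = 0.1874

18.7%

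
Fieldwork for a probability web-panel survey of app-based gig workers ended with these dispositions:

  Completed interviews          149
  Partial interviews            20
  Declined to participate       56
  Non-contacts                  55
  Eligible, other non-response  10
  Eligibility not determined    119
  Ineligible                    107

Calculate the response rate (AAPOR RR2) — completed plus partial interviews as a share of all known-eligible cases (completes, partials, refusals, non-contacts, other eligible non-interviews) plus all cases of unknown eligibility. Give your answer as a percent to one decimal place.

Numerator: 149 + 20 = 169
Denominator: 149 + 20 + 56 + 55 + 10 + 119 = 409
RR2 = 169 / 409 = 0.4132

41.3%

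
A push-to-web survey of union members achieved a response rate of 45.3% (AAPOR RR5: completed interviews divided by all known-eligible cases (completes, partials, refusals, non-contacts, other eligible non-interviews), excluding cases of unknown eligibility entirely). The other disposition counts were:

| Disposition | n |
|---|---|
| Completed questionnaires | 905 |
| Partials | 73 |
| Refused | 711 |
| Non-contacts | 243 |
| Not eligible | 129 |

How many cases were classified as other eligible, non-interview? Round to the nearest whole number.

66

RR5 = 905 / D = 0.453
D = 905 / 0.453 = 1997.8
Other denominator terms total 1932
other eligible, non-interview = 1997.8 − 1932 ≈ 66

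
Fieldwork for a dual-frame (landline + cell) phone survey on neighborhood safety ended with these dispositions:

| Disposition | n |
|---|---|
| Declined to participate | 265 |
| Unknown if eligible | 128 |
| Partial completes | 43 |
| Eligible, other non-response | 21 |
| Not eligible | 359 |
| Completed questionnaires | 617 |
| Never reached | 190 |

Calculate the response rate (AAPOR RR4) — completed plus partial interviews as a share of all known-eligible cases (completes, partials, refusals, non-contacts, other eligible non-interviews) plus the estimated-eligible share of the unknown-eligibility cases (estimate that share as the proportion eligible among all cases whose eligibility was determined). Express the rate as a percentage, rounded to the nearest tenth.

Num → 617 + 43 = 660
Known eligible → 617 + 43 + 265 + 190 + 21 = 1136
e = 1136 / (1136 + 359) = 1136 / 1495 = 0.7599
Eligible share of unknowns → 0.7599 × 128 = 97.27
Denominator → 1136 + 97.27 = 1233.27
RR4 = 660 / 1233.27 = 0.5352

53.5%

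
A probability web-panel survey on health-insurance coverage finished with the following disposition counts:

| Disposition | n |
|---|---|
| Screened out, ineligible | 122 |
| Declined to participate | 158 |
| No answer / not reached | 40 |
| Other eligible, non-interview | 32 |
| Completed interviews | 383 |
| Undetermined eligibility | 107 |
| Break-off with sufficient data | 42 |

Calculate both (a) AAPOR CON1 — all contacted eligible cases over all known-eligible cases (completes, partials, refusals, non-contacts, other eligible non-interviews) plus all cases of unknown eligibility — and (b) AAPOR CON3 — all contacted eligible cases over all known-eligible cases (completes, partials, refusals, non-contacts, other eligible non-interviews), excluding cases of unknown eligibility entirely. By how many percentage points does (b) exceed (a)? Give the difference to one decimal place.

Numerator → 383 + 42 + 158 + 32 = 615
Denom → 383 + 42 + 158 + 40 + 32 + 107 = 762
CON1 = 615 / 762 = 0.8071
Denom → 383 + 42 + 158 + 40 + 32 = 655
CON3 = 615 / 655 = 0.9389
Difference = 93.89 − 80.71 = 13.18 percentage points

13.2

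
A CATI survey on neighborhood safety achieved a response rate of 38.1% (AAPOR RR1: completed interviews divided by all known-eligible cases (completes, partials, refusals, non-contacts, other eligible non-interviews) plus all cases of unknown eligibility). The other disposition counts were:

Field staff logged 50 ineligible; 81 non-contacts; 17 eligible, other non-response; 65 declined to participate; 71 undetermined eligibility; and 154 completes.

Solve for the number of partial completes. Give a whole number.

RR1 = 154 / D = 0.381
D = 154 / 0.381 = 404.2
Remaining denominator categories sum to 388
partial completes = 404.2 − 388 ≈ 16

16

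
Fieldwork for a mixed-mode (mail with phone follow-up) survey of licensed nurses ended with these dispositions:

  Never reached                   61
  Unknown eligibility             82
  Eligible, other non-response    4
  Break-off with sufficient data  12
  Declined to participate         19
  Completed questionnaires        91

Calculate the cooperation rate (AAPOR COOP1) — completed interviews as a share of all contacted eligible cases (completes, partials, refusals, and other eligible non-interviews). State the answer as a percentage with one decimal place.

Numerator = 91
Base = 91 + 12 + 19 + 4 = 126
COOP1 = 91 / 126 = 0.7222

72.2%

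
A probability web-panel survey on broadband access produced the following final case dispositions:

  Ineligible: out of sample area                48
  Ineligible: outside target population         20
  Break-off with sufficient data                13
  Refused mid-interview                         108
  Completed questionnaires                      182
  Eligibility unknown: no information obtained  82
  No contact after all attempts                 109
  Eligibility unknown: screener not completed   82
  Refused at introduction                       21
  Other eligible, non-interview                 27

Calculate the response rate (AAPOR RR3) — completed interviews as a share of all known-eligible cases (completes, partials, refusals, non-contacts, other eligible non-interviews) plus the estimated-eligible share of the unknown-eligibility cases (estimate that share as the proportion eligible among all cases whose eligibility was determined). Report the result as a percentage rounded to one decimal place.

Refusals = 21 + 108 = 129
Eligibility not determined = 82 + 82 = 164
Ineligible = 20 + 48 = 68
Numerator = 182
Known eligible = 182 + 13 + 129 + 109 + 27 = 460
e = 460 / (460 + 68) = 460 / 528 = 0.8712
e × U = 0.8712 × 164 = 142.88
Base = 460 + 142.88 = 602.88
RR3 = 182 / 602.88 = 0.3019

30.2%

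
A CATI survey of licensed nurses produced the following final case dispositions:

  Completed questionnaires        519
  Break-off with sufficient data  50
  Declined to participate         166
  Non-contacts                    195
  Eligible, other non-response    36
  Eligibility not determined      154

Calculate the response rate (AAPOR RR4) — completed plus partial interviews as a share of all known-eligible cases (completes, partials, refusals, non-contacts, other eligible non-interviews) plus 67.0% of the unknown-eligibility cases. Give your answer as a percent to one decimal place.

53.2%

Top → 519 + 50 = 569
Known eligible → 519 + 50 + 166 + 195 + 36 = 966
Estimated eligible among unknowns → 0.6700 × 154 = 103.18
Denominator → 966 + 103.18 = 1069.18
RR4 = 569 / 1069.18 = 0.5322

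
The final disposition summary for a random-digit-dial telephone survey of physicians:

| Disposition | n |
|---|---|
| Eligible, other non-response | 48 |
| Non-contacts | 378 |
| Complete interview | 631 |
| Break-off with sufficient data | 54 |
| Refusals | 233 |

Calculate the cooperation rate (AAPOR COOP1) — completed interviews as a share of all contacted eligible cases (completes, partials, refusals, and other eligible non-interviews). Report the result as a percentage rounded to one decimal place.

65.3%

Numerator: 631
Denominator: 631 + 54 + 233 + 48 = 966
COOP1 = 631 / 966 = 0.6532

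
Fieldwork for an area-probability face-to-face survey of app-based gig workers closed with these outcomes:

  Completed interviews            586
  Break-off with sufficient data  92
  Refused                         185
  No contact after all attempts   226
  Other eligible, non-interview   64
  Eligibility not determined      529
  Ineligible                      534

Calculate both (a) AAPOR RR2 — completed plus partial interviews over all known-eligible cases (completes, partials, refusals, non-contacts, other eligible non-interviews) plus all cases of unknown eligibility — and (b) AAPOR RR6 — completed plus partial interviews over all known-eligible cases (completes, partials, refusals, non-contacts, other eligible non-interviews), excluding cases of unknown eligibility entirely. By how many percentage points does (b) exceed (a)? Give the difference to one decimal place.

Top → 586 + 92 = 678
Denom → 586 + 92 + 185 + 226 + 64 + 529 = 1682
RR2 = 678 / 1682 = 0.4031
Denom → 586 + 92 + 185 + 226 + 64 = 1153
RR6 = 678 / 1153 = 0.5880
Difference = 58.80 − 40.31 = 18.49 percentage points

18.5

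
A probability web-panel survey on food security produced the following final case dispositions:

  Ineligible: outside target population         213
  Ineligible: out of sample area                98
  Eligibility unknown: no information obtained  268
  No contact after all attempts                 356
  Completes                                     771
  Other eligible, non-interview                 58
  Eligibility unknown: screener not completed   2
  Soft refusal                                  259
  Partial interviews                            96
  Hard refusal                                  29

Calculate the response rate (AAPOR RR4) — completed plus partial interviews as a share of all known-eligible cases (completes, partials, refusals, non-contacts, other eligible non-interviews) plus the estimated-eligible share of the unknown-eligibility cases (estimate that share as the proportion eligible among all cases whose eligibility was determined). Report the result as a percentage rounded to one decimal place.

Refusal or break-off = 29 + 259 = 288
Undetermined eligibility = 2 + 268 = 270
Screened out, ineligible = 213 + 98 = 311
Num = 771 + 96 = 867
Known eligible = 771 + 96 + 288 + 356 + 58 = 1569
e = 1569 / (1569 + 311) = 1569 / 1880 = 0.8346
Estimated eligible among unknowns = 0.8346 × 270 = 225.34
Denom = 1569 + 225.34 = 1794.34
RR4 = 867 / 1794.34 = 0.4832

48.3%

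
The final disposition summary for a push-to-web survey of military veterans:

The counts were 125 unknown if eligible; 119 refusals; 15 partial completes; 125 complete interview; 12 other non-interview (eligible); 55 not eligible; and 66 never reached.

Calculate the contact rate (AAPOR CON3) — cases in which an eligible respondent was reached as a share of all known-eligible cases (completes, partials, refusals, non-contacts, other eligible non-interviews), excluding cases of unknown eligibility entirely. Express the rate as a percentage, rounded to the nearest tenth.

80.4%

Numerator: 125 + 15 + 119 + 12 = 271
Denom: 125 + 15 + 119 + 66 + 12 = 337
CON3 = 271 / 337 = 0.8042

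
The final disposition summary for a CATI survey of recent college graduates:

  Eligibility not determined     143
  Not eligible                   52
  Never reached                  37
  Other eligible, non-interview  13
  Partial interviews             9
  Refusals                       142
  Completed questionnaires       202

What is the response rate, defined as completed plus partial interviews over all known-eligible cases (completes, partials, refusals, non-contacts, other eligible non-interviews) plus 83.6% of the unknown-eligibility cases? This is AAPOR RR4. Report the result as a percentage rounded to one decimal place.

40.4%

Top: 202 + 9 = 211
Known eligible: 202 + 9 + 142 + 37 + 13 = 403
Eligible share of unknowns: 0.8360 × 143 = 119.55
Denom: 403 + 119.55 = 522.55
RR4 = 211 / 522.55 = 0.4038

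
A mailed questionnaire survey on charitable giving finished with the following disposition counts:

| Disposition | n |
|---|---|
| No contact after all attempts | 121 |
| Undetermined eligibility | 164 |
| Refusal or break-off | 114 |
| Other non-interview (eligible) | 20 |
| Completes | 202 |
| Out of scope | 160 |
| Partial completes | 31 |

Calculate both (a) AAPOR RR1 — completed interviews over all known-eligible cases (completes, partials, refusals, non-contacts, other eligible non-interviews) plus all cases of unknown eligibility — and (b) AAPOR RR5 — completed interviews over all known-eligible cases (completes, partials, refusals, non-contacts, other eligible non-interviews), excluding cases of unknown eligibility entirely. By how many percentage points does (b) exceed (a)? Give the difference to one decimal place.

10.4

Top: 202
Base: 202 + 31 + 114 + 121 + 20 + 164 = 652
RR1 = 202 / 652 = 0.3098
Base: 202 + 31 + 114 + 121 + 20 = 488
RR5 = 202 / 488 = 0.4139
Difference = 41.39 − 30.98 = 10.41 percentage points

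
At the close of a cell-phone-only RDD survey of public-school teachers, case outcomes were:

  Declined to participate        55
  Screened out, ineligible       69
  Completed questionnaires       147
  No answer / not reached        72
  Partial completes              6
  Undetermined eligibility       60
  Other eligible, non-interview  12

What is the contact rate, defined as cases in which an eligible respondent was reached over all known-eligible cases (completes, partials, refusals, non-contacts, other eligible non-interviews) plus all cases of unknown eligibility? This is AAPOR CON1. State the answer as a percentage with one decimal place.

62.5%

Top: 147 + 6 + 55 + 12 = 220
Denom: 147 + 6 + 55 + 72 + 12 + 60 = 352
CON1 = 220 / 352 = 0.6250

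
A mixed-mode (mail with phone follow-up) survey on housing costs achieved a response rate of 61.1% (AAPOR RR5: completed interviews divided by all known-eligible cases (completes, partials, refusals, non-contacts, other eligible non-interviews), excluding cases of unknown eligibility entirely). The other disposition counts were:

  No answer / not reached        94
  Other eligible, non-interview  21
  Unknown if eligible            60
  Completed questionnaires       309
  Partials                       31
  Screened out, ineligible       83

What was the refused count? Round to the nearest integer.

RR5 = 309 / D = 0.611
D = 309 / 0.611 = 505.7
Remaining denominator categories sum to 455
refused = 505.7 − 455 ≈ 51

51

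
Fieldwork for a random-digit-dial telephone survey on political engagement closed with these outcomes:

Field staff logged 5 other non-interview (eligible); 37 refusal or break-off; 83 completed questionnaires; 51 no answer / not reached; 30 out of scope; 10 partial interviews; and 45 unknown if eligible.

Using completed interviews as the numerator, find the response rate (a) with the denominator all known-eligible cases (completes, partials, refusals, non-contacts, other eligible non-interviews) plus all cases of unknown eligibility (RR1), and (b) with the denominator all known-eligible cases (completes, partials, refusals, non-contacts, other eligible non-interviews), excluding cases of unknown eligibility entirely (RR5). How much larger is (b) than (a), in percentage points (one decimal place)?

8.7

Numerator: 83
Denom: 83 + 10 + 37 + 51 + 5 + 45 = 231
RR1 = 83 / 231 = 0.3593
Denom: 83 + 10 + 37 + 51 + 5 = 186
RR5 = 83 / 186 = 0.4462
Difference = 44.62 − 35.93 = 8.69 percentage points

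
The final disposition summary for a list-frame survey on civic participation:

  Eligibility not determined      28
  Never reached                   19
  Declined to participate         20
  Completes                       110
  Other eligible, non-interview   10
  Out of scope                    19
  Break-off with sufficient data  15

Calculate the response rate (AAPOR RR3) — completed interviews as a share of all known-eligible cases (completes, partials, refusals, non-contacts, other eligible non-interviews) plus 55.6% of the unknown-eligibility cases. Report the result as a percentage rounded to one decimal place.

Num = 110
Eligible (known) = 110 + 15 + 20 + 19 + 10 = 174
Estimated eligible among unknowns = 0.5560 × 28 = 15.57
Base = 174 + 15.57 = 189.57
RR3 = 110 / 189.57 = 0.5803

58.0%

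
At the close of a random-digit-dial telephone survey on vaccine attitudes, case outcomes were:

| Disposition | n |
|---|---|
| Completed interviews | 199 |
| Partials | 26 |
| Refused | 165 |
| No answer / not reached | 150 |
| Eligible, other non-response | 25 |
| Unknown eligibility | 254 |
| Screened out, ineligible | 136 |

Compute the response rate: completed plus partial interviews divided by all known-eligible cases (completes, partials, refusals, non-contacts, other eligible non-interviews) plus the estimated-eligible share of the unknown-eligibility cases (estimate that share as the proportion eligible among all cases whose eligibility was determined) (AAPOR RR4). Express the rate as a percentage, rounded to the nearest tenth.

Numerator → 199 + 26 = 225
Eligible (known) → 199 + 26 + 165 + 150 + 25 = 565
e = 565 / (565 + 136) = 565 / 701 = 0.8060
Eligible share of unknowns → 0.8060 × 254 = 204.72
Denom → 565 + 204.72 = 769.72
RR4 = 225 / 769.72 = 0.2923

29.2%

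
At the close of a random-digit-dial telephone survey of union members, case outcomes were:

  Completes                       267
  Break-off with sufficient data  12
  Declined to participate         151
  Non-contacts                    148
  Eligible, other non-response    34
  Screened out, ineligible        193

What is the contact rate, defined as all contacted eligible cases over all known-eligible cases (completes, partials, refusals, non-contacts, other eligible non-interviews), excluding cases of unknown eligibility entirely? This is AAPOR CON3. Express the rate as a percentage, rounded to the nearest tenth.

Num = 267 + 12 + 151 + 34 = 464
Denom = 267 + 12 + 151 + 148 + 34 = 612
CON3 = 464 / 612 = 0.7582

75.8%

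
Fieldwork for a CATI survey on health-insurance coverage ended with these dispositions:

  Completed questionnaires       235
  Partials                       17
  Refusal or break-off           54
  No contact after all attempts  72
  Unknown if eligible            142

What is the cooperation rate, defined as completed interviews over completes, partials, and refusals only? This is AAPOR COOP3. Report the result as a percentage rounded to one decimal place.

Top = 235
Denominator = 235 + 17 + 54 = 306
COOP3 = 235 / 306 = 0.7680

76.8%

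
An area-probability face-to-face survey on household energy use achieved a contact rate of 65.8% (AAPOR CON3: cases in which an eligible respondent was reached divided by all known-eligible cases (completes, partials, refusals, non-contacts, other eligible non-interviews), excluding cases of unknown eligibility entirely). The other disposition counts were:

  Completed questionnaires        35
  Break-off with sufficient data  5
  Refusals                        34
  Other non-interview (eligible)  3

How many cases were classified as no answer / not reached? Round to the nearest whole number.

Numerator → 35 + 5 + 34 + 3 = 77
CON3 = 77 / D = 0.658
D = 77 / 0.658 = 117.0
Rest of base = 77
no answer / not reached = 117.0 − 77 ≈ 40

40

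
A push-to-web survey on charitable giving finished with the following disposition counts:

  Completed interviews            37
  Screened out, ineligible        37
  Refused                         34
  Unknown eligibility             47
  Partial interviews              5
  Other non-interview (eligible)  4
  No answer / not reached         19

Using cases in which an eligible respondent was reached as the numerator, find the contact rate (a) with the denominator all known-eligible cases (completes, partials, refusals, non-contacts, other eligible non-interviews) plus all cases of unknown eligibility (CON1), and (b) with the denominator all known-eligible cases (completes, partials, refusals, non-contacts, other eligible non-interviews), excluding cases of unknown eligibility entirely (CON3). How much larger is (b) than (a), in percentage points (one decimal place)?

26.0

Top: 37 + 5 + 34 + 4 = 80
Denominator: 37 + 5 + 34 + 19 + 4 + 47 = 146
CON1 = 80 / 146 = 0.5479
Denominator: 37 + 5 + 34 + 19 + 4 = 99
CON3 = 80 / 99 = 0.8081
Difference = 80.81 − 54.79 = 26.02 percentage points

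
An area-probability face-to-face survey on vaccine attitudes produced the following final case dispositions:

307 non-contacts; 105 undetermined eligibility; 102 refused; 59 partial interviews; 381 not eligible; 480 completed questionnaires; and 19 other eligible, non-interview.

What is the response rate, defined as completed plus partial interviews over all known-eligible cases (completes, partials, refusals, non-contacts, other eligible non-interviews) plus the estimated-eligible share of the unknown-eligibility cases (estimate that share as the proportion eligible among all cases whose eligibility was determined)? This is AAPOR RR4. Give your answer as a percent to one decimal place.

Top → 480 + 59 = 539
Eligible (known) → 480 + 59 + 102 + 307 + 19 = 967
e = 967 / (967 + 381) = 967 / 1348 = 0.7174
Estimated eligible among unknowns → 0.7174 × 105 = 75.33
Base → 967 + 75.33 = 1042.33
RR4 = 539 / 1042.33 = 0.5171

51.7%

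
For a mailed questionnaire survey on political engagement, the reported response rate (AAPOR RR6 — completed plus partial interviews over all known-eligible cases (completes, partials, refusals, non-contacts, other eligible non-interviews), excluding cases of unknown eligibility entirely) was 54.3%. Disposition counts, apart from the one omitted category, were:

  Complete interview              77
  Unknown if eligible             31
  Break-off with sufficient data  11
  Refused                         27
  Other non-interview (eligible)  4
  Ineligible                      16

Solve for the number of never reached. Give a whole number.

Num → 77 + 11 = 88
RR6 = 88 / D = 0.543
D = 88 / 0.543 = 162.1
Remaining denominator categories sum to 119
never reached = 162.1 − 119 ≈ 43

43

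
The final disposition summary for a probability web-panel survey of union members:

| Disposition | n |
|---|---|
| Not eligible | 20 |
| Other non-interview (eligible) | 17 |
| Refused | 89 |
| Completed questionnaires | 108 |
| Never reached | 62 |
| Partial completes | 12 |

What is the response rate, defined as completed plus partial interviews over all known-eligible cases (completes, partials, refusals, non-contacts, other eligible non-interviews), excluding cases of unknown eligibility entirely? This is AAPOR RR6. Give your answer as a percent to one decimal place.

Num: 108 + 12 = 120
Denominator: 108 + 12 + 89 + 62 + 17 = 288
RR6 = 120 / 288 = 0.4167

41.7%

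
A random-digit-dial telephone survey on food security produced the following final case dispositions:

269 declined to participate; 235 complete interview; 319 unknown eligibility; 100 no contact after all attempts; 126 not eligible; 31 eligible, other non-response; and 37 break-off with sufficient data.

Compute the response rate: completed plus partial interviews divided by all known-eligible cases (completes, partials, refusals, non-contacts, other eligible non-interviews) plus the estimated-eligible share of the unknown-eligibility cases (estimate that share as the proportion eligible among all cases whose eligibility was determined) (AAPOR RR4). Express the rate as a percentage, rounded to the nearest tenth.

28.9%

Top = 235 + 37 = 272
Eligible (known) = 235 + 37 + 269 + 100 + 31 = 672
e = 672 / (672 + 126) = 672 / 798 = 0.8421
Eligible share of unknowns = 0.8421 × 319 = 268.63
Base = 672 + 268.63 = 940.63
RR4 = 272 / 940.63 = 0.2892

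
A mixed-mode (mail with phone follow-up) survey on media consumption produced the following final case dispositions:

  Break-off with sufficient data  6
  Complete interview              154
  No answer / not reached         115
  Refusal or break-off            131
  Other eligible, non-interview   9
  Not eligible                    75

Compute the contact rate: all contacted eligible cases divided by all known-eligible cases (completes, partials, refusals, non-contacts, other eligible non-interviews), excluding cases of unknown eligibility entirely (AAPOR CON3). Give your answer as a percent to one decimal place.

72.3%

Num = 154 + 6 + 131 + 9 = 300
Base = 154 + 6 + 131 + 115 + 9 = 415
CON3 = 300 / 415 = 0.7229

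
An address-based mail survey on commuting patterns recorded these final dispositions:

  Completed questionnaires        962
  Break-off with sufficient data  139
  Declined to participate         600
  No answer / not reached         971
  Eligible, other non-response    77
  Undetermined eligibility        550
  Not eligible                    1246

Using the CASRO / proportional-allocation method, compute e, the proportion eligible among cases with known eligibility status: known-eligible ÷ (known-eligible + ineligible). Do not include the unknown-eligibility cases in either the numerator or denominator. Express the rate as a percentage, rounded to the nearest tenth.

68.8%

Eligible (known) → 962 + 139 + 600 + 971 + 77 = 2749
e = 2749 / (2749 + 1246) = 2749 / 3995 = 0.6881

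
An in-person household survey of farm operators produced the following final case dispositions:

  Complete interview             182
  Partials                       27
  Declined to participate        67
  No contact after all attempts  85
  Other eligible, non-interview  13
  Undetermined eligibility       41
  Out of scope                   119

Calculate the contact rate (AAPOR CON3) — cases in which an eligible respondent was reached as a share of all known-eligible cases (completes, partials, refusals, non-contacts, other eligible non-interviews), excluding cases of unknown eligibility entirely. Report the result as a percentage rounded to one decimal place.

Top → 182 + 27 + 67 + 13 = 289
Base → 182 + 27 + 67 + 85 + 13 = 374
CON3 = 289 / 374 = 0.7727

77.3%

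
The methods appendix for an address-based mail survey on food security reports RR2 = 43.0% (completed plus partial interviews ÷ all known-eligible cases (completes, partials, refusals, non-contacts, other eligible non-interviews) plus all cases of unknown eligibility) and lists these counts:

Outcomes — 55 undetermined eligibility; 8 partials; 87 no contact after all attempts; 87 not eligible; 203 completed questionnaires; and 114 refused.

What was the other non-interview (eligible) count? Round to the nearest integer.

Top → 203 + 8 = 211
RR2 = 211 / D = 0.430
D = 211 / 0.430 = 490.7
Other denominator terms total 467
other non-interview (eligible) = 490.7 − 467 ≈ 24

24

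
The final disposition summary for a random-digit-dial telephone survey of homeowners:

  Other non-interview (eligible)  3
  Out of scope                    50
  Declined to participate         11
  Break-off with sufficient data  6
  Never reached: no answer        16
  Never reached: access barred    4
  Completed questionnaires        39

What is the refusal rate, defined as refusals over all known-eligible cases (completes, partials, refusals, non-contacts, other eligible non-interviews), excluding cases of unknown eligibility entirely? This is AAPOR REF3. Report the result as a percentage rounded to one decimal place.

No answer / not reached = 16 + 4 = 20
Num: 11
Denom: 39 + 6 + 11 + 20 + 3 = 79
REF3 = 11 / 79 = 0.1392

13.9%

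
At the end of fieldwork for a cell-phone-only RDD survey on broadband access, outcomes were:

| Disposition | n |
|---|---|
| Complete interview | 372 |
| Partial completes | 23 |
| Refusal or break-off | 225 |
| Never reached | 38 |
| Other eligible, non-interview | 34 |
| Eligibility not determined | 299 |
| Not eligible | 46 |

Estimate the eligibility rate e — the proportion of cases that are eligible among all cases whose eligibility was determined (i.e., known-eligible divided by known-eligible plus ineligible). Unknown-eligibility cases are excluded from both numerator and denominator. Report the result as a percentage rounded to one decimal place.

Eligible (known) → 372 + 23 + 225 + 38 + 34 = 692
e = 692 / (692 + 46) = 692 / 738 = 0.9377

93.8%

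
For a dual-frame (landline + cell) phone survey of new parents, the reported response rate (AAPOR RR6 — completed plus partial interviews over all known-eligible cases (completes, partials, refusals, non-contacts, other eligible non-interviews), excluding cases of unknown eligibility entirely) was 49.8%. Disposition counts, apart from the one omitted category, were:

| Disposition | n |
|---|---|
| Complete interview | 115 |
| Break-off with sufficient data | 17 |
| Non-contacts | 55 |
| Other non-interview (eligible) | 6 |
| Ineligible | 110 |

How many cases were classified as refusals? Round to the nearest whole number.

Num: 115 + 17 = 132
RR6 = 132 / D = 0.498
D = 132 / 0.498 = 265.1
Other denominator terms total 193
refusals = 265.1 − 193 ≈ 72

72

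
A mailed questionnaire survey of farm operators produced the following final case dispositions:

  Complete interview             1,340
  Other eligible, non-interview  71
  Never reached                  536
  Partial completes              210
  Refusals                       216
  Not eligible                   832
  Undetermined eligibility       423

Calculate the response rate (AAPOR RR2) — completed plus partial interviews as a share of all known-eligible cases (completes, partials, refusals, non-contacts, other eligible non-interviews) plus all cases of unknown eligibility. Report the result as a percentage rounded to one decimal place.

55.4%

Num: 1340 + 210 = 1550
Denominator: 1340 + 210 + 216 + 536 + 71 + 423 = 2796
RR2 = 1550 / 2796 = 0.5544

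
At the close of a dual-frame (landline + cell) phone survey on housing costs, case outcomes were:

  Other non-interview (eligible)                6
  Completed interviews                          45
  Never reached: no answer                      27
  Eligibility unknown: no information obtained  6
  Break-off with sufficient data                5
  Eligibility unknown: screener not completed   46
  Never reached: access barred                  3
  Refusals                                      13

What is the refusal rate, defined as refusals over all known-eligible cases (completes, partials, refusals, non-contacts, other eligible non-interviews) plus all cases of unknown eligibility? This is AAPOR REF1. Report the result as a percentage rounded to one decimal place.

8.6%

No answer / not reached = 27 + 3 = 30
Eligibility not determined = 46 + 6 = 52
Top = 13
Denom = 45 + 5 + 13 + 30 + 6 + 52 = 151
REF1 = 13 / 151 = 0.0861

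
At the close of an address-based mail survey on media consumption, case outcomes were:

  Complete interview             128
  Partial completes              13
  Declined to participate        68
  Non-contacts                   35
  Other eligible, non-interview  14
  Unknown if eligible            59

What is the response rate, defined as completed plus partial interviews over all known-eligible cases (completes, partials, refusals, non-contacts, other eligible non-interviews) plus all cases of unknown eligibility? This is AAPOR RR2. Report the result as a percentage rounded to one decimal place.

44.5%

Numerator: 128 + 13 = 141
Denom: 128 + 13 + 68 + 35 + 14 + 59 = 317
RR2 = 141 / 317 = 0.4448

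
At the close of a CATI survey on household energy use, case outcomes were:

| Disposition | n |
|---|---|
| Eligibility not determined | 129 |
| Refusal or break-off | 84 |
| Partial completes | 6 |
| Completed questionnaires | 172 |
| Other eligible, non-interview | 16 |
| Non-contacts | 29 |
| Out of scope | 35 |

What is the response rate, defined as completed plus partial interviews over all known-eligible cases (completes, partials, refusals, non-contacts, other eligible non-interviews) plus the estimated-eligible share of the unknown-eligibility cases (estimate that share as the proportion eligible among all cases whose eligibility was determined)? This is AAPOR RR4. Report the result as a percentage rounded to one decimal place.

42.1%

Num → 172 + 6 = 178
Known eligible → 172 + 6 + 84 + 29 + 16 = 307
e = 307 / (307 + 35) = 307 / 342 = 0.8977
Estimated eligible among unknowns → 0.8977 × 129 = 115.80
Denominator → 307 + 115.80 = 422.80
RR4 = 178 / 422.80 = 0.4210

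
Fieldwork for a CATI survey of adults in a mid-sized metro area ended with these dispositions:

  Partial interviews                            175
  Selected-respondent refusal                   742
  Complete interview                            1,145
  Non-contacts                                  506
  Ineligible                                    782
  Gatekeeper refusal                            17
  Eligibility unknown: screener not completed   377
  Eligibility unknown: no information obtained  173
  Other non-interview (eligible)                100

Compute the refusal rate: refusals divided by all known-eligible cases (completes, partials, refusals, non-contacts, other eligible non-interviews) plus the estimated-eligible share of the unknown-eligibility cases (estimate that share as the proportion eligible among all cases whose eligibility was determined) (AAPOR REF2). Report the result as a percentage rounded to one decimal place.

24.4%

Refusals = 17 + 742 = 759
Unknown eligibility = 377 + 173 = 550
Top → 759
Eligible (known) → 1145 + 175 + 759 + 506 + 100 = 2685
e = 2685 / (2685 + 782) = 2685 / 3467 = 0.7744
Estimated eligible among unknowns → 0.7744 × 550 = 425.92
Base → 2685 + 425.92 = 3110.92
REF2 = 759 / 3110.92 = 0.2440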